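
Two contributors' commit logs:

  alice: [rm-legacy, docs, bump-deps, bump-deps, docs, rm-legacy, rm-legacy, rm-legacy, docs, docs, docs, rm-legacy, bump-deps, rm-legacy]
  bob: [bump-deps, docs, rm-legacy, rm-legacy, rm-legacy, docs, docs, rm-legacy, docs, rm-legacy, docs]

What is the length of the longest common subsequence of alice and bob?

Match bump-deps at alice[4]=bob[1]; then docs at alice[5]=bob[2]; then rm-legacy at alice[6]=bob[3]; then rm-legacy at alice[7]=bob[4]; then rm-legacy at alice[8]=bob[5]; then docs at alice[9]=bob[6]; then docs at alice[10]=bob[7]; then docs at alice[11]=bob[9]; then rm-legacy at alice[12]=bob[10] — 9 commits in the same relative order in both. dp[14][11] = 9 confirms this is the maximum.

9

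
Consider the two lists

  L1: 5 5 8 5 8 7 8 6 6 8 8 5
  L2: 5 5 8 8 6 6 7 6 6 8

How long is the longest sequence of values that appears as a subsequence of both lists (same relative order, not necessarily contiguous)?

8

Match 5 at L1[1]=L2[1], 5 at L1[2]=L2[2], 8 at L1[3]=L2[3], 8 at L1[5]=L2[4], 7 at L1[6]=L2[7], 6 at L1[8]=L2[8], 6 at L1[9]=L2[9], 8 at L1[11]=L2[10] — 8 values in the same relative order in both, and the DP table's final entry dp[12][10] is also 8, so no common subsequence is longer.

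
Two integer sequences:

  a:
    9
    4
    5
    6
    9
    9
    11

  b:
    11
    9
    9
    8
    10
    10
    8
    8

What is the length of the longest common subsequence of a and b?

Let dp[i][j] be the LCS length of the first i values of a and the first j values of b. dp[i][j] = dp[i-1][j-1]+1 when the i-th and j-th values match, else max(dp[i-1][j], dp[i][j-1]).
    · 11  9  9  8 10 10  8  8
 ·  0  0  0  0  0  0  0  0  0
 9  0  0  1  1  1  1  1  1  1
 4  0  0  1  1  1  1  1  1  1
 5  0  0  1  1  1  1  1  1  1
 6  0  0  1  1  1  1  1  1  1
 9  0  0  1  2  2  2  2  2  2
 9  0  0  1  2  2  2  2  2  2
11  0  1  1  2  2  2  2  2  2
dp[7][8] = 2. One LCS (by backtracking along matches): 9, 9.

2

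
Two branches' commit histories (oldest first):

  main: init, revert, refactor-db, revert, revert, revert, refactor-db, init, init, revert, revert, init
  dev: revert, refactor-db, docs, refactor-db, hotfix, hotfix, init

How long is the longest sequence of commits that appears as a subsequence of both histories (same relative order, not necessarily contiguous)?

4

Pick revert at main[2]=dev[1], refactor-db at main[3]=dev[2], refactor-db at main[7]=dev[4], init at main[12]=dev[7]; all 4 commits appear in both, in order. dp[12][7] = 4 confirms this is the maximum.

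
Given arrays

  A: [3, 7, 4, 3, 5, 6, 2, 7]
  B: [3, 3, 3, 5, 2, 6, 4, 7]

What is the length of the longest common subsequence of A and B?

5

Taking 3 at A[1]=B[2] → 3 at A[4]=B[3] → 5 at A[5]=B[4] → 6 at A[6]=B[6] → 7 at A[8]=B[8] gives a common subsequence of length 5. The LCS DP gives dp[8][8] = 5, so this is optimal.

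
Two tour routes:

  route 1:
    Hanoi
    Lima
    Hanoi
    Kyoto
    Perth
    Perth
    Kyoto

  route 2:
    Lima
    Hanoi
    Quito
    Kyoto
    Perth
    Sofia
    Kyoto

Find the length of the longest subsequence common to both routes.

5

Pick Lima [2,1]; then Hanoi [3,2]; then Kyoto [4,4]; then Perth [5,5]; then Kyoto [7,7]; all 5 stops appear in both, in order, and the DP table's final entry dp[7][7] is also 5, so no common subsequence is longer.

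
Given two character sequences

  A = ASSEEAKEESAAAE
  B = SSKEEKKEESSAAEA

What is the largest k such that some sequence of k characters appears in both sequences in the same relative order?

Pick S at A[2]=B[1]; then S at A[3]=B[2]; then E at A[4]=B[4]; then E at A[5]=B[5]; then K at A[7]=B[7]; then E at A[8]=B[8]; then E at A[9]=B[9]; then S at A[10]=B[11]; then A at A[11]=B[12]; then A at A[12]=B[13]; then A at A[13]=B[15]; all 11 characters appear in both, in order. The LCS DP gives dp[14][15] = 11, so this is optimal.

11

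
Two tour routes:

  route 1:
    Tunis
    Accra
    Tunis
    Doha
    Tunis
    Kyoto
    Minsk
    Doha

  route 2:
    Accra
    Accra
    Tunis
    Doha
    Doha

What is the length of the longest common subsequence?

4

Match Accra [2,2] → Tunis [3,3] → Doha [4,4] → Doha [8,5] — 4 stops in the same relative order in both, and the DP table's final entry dp[8][5] is also 4, so no common subsequence is longer.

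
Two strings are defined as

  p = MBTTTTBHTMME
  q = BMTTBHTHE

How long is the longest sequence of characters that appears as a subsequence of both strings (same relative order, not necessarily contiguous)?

7

Taking M at p[1]=q[2]; then T at p[5]=q[3]; then T at p[6]=q[4]; then B at p[7]=q[5]; then H at p[8]=q[6]; then T at p[9]=q[7]; then E at p[12]=q[9] gives a common subsequence of length 7. The LCS DP gives dp[12][9] = 7, so this is optimal.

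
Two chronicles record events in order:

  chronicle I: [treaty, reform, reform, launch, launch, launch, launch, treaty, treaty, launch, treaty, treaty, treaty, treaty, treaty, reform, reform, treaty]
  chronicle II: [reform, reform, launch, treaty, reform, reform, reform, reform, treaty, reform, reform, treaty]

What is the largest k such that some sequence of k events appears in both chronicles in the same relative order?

8

Pick reform [2,1] → reform [3,2] → launch [7,3] → treaty [8,4] → treaty [15,9] → reform [16,10] → reform [17,11] → treaty [18,12]; all 8 events appear in both, in order. Since dp[18][12] = 8, nothing longer is possible.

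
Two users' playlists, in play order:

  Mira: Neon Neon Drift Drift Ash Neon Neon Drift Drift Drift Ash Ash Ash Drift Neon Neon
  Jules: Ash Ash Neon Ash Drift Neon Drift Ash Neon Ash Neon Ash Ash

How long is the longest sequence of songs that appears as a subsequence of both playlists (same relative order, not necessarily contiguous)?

One common subsequence of length 8: Neon [1,3]; then Neon [2,6]; then Drift [4,7]; then Ash [5,8]; then Neon [6,9]; then Neon [7,11]; then Ash [12,12]; then Ash [13,13]. The LCS DP gives dp[16][13] = 8, so this is optimal.

8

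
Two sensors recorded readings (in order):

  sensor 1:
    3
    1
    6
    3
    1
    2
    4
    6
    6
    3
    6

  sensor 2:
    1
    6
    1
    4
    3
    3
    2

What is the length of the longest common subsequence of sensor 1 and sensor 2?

Taking 1 [2,1], 6 [3,2], 1 [5,3], 4 [7,4], 3 [10,6] gives a common subsequence of length 5. dp[11][7] = 5 confirms this is the maximum.

5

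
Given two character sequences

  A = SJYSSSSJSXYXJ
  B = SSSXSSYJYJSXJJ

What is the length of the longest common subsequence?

Taking S [1,1], S [4,2], S [5,3], S [6,5], S [7,6], J [8,10], S [9,11], X [10,12], J [13,14] gives a common subsequence of length 9. The LCS DP gives dp[13][14] = 9, so this is optimal.

9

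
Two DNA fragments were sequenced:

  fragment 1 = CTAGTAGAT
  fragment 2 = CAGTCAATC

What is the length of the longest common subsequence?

7

Let dp[i][j] be the LCS length of the first i bases of fragment 1 and the first j bases of fragment 2. dp[i][j] = dp[i-1][j-1]+1 when the i-th and j-th bases match, else max(dp[i-1][j], dp[i][j-1]).
    ·  C  A  G  T  C  A  A  T  C
 ·  0  0  0  0  0  0  0  0  0  0
 C  0  1  1  1  1  1  1  1  1  1
 T  0  1  1  1  2  2  2  2  2  2
 A  0  1  2  2  2  2  3  3  3  3
 G  0  1  2  3  3  3  3  3  3  3
 T  0  1  2  3  4  4  4  4  4  4
 A  0  1  2  3  4  4  5  5  5  5
 G  0  1  2  3  4  4  5  5  5  5
 A  0  1  2  3  4  4  5  6  6  6
 T  0  1  2  3  4  4  5  6  7  7
dp[9][9] = 7. One LCS (by backtracking along matches): CAGTAAT.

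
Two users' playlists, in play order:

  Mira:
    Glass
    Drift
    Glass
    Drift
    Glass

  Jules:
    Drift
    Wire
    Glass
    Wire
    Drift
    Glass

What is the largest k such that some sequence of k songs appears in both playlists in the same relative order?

4

Match Drift [2,1], Glass [3,3], Drift [4,5], Glass [5,6] — 4 songs in the same relative order in both. The LCS DP gives dp[5][6] = 4, so this is optimal.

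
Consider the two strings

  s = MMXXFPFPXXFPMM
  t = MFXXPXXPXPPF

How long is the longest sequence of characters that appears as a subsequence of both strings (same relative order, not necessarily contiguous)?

Pick M [1,1]; then X [3,3]; then X [4,4]; then P [6,5]; then P [8,8]; then X [9,9]; then F [11,12]; all 7 characters appear in both, in order. The LCS DP gives dp[14][12] = 7, so this is optimal.

7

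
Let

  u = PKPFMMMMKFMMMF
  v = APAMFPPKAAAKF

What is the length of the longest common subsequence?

Match P [1,7] → K [2,8] → K [9,12] → F [14,13] — 4 characters in the same relative order in both. dp[14][13] = 4 confirms this is the maximum.

4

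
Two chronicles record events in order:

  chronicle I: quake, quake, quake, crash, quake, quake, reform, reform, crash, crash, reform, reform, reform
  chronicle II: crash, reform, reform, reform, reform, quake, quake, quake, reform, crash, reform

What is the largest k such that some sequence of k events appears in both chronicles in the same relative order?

6

Taking quake [3,6]; then quake [5,7]; then quake [6,8]; then reform [8,9]; then crash [10,10]; then reform [13,11] gives a common subsequence of length 6. dp[13][11] = 6 confirms this is the maximum.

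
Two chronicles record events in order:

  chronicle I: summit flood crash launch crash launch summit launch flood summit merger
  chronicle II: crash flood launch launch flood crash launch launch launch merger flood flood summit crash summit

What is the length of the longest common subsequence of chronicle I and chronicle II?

One common subsequence of length 7: flood [2,5], then crash [3,6], then launch [4,7], then launch [6,8], then launch [8,9], then flood [9,12], then summit [10,15], and the DP table's final entry dp[11][15] is also 7, so no common subsequence is longer.

7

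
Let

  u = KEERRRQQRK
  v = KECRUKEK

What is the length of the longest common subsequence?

Pick K (u #1, v #1); then E (u #2, v #2); then E (u #3, v #7); then K (u #10, v #8); all 4 characters appear in both, in order, and the DP table's final entry dp[10][8] is also 4, so no common subsequence is longer.

4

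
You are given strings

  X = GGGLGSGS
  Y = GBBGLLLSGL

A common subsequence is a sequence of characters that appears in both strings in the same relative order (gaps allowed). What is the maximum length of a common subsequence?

Match G (X #1, Y #1); then G (X #2, Y #4); then L (X #4, Y #7); then S (X #6, Y #8); then G (X #7, Y #9) — 5 characters in the same relative order in both, and the DP table's final entry dp[8][10] is also 5, so no common subsequence is longer.

5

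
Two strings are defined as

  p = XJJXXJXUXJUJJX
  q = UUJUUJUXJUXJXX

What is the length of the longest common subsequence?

One common subsequence of length 8: J (p #2, q #3); then J (p #3, q #6); then X (p #5, q #8); then J (p #6, q #9); then U (p #8, q #10); then X (p #9, q #11); then J (p #10, q #12); then X (p #14, q #14). The LCS DP gives dp[14][14] = 8, so this is optimal.

8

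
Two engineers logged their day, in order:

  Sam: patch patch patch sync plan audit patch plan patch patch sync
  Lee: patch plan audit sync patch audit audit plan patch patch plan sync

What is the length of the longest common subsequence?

Match patch at Sam[3]=Lee[1], then plan at Sam[5]=Lee[2], then audit at Sam[6]=Lee[3], then patch at Sam[7]=Lee[5], then plan at Sam[8]=Lee[8], then patch at Sam[9]=Lee[9], then patch at Sam[10]=Lee[10], then sync at Sam[11]=Lee[12] — 8 tasks in the same relative order in both. The LCS DP gives dp[11][12] = 8, so this is optimal.

8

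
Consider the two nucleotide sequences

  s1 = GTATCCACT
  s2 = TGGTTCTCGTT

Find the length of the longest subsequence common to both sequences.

6

Match G at s1[1]=s2[3], then T at s1[2]=s2[4], then T at s1[4]=s2[5], then C at s1[5]=s2[6], then C at s1[6]=s2[8], then T at s1[9]=s2[11] — 6 bases in the same relative order in both. dp[9][11] = 6 confirms this is the maximum.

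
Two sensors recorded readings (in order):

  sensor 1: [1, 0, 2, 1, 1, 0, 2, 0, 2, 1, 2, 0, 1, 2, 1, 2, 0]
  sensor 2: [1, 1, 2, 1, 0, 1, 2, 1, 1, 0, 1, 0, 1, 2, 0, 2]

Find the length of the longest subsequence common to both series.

11

One common subsequence of length 11: 1 [1,4], 0 [2,5], 2 [3,7], 1 [4,8], 1 [5,9], 0 [6,10], 0 [8,12], 1 [10,13], 2 [11,14], 0 [12,15], 2 [16,16]. Since dp[17][16] = 11, nothing longer is possible.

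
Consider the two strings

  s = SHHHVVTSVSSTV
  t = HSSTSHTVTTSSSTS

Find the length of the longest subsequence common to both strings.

Pick S at s[1]=t[5], H at s[2]=t[6], V at s[5]=t[8], T at s[7]=t[10], S at s[8]=t[11], S at s[10]=t[12], S at s[11]=t[13], T at s[12]=t[14]; all 8 characters appear in both, in order. dp[13][15] = 8 confirms this is the maximum.

8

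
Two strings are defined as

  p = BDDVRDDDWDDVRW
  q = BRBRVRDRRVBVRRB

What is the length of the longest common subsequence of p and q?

Taking B at p[1]=q[3], V at p[4]=q[5], R at p[5]=q[6], D at p[6]=q[7], V at p[12]=q[12], R at p[13]=q[14] gives a common subsequence of length 6. Since dp[14][15] = 6, nothing longer is possible.

6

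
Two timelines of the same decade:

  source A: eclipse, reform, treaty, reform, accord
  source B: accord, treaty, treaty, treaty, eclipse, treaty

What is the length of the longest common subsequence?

2

Pick eclipse [1,5], treaty [3,6]; all 2 events appear in both, in order. The LCS DP gives dp[5][6] = 2, so this is optimal.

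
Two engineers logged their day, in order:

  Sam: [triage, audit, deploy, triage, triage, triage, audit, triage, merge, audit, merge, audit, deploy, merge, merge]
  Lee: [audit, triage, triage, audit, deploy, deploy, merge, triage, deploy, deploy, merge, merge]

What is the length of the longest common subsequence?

Taking audit [2,1], triage [5,2], triage [6,3], audit [7,4], triage [8,8], deploy [13,10], merge [14,11], merge [15,12] gives a common subsequence of length 8, and the DP table's final entry dp[15][12] is also 8, so no common subsequence is longer.

8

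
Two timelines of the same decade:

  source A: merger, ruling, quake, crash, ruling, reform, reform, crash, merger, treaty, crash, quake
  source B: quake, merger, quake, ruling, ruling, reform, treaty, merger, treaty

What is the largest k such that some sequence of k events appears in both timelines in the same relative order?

Taking merger (source A #1, source B #2), ruling (source A #2, source B #4), ruling (source A #5, source B #5), reform (source A #6, source B #6), merger (source A #9, source B #8), treaty (source A #10, source B #9) gives a common subsequence of length 6. Since dp[12][9] = 6, nothing longer is possible.

6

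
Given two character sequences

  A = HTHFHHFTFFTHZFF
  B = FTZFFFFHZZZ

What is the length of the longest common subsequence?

Pick T (A #2, B #2); then F (A #4, B #4); then F (A #7, B #5); then F (A #9, B #6); then F (A #10, B #7); then H (A #12, B #8); then Z (A #13, B #11); all 7 characters appear in both, in order. dp[15][11] = 7 confirms this is the maximum.

7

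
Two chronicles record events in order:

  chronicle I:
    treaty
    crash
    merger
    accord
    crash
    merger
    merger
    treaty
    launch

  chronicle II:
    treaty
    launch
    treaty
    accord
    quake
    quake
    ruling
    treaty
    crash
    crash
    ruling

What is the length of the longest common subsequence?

3

Taking treaty (chronicle I #1, chronicle II #8), crash (chronicle I #2, chronicle II #9), crash (chronicle I #5, chronicle II #10) gives a common subsequence of length 3, and the DP table's final entry dp[9][11] is also 3, so no common subsequence is longer.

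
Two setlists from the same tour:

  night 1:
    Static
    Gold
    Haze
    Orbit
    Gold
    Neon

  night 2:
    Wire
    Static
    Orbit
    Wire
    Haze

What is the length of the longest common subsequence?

Taking Static (night 1 #1, night 2 #2), Haze (night 1 #3, night 2 #5) gives a common subsequence of length 2, and the DP table's final entry dp[6][5] is also 2, so no common subsequence is longer.

2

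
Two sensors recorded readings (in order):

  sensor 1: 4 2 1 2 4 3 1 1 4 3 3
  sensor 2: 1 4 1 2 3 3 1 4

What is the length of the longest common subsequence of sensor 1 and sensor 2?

6

Taking 4 [1,2] → 1 [3,3] → 2 [4,4] → 3 [6,6] → 1 [8,7] → 4 [9,8] gives a common subsequence of length 6. Since dp[11][8] = 6, nothing longer is possible.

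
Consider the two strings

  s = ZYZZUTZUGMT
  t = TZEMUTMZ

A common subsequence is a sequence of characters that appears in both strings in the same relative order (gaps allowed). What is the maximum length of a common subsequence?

Let dp[i][j] be the LCS length of the first i characters of s and the first j characters of t. dp[i][j] = dp[i-1][j-1]+1 when the i-th and j-th characters match, else max(dp[i-1][j], dp[i][j-1]).
    ·  T  Z  E  M  U  T  M  Z
 ·  0  0  0  0  0  0  0  0  0
 Z  0  0  1  1  1  1  1  1  1
 Y  0  0  1  1  1  1  1  1  1
 Z  0  0  1  1  1  1  1  1  2
 Z  0  0  1  1  1  1  1  1  2
 U  0  0  1  1  1  2  2  2  2
 T  0  1  1  1  1  2  3  3  3
 Z  0  1  2  2  2  2  3  3  4
 U  0  1  2  2  2  3  3  3  4
 G  0  1  2  2  2  3  3  3  4
 M  0  1  2  2  3  3  3  4  4
 T  0  1  2  2  3  3  4  4  4
dp[11][8] = 4. One LCS (by backtracking along matches): ZUTZ.

4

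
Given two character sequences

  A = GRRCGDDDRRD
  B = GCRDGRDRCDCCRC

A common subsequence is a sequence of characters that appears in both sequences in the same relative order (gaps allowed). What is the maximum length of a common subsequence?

6

One common subsequence of length 6: G (A #1, B #5); then R (A #2, B #6); then R (A #3, B #8); then C (A #4, B #9); then D (A #6, B #10); then R (A #9, B #13). dp[11][14] = 6 confirms this is the maximum.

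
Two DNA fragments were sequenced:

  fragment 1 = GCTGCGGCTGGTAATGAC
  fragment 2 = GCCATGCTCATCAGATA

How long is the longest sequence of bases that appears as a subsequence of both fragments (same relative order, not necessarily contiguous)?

11

Taking G [1,1] → C [2,3] → T [3,5] → G [4,6] → C [5,7] → C [8,9] → T [9,11] → G [11,14] → A [14,15] → T [15,16] → A [17,17] gives a common subsequence of length 11. dp[18][17] = 11 confirms this is the maximum.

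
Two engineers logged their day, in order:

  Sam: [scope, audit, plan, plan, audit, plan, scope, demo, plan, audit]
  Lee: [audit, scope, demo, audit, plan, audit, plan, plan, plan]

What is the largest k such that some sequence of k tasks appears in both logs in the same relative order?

Pick scope (Sam #1, Lee #2) → audit (Sam #2, Lee #4) → plan (Sam #3, Lee #5) → plan (Sam #4, Lee #7) → plan (Sam #6, Lee #8) → plan (Sam #9, Lee #9); all 6 tasks appear in both, in order. The LCS DP gives dp[10][9] = 6, so this is optimal.

6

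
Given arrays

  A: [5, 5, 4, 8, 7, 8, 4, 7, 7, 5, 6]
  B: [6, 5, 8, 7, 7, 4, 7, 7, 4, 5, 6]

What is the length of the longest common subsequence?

8

One common subsequence of length 8: 5 [2,2], 8 [4,3], 7 [5,5], 4 [7,6], 7 [8,7], 7 [9,8], 5 [10,10], 6 [11,11]. Since dp[11][11] = 8, nothing longer is possible.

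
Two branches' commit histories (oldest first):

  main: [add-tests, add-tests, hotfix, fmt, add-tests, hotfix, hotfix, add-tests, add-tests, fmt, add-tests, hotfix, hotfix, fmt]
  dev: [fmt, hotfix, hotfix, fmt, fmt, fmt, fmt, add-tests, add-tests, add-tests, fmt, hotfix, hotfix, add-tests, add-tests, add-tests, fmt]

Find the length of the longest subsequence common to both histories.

9

Taking add-tests [1,9], then add-tests [2,10], then fmt [4,11], then hotfix [6,12], then hotfix [7,13], then add-tests [8,14], then add-tests [9,15], then add-tests [11,16], then fmt [14,17] gives a common subsequence of length 9, and the DP table's final entry dp[14][17] is also 9, so no common subsequence is longer.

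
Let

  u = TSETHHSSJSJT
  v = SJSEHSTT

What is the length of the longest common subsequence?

Match S [2,3]; then E [3,4]; then H [6,5]; then S [7,6]; then T [12,8] — 5 characters in the same relative order in both. dp[12][8] = 5 confirms this is the maximum.

5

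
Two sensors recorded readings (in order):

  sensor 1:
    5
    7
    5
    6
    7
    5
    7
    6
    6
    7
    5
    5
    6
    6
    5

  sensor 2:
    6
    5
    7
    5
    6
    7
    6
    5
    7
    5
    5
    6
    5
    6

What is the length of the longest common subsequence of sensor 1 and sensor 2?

Pick 5 [1,2]; then 7 [2,3]; then 5 [3,4]; then 6 [4,5]; then 7 [5,6]; then 5 [6,8]; then 7 [10,9]; then 5 [11,10]; then 5 [12,11]; then 6 [13,12]; then 6 [14,14]; all 11 values appear in both, in order. The LCS DP gives dp[15][14] = 11, so this is optimal.

11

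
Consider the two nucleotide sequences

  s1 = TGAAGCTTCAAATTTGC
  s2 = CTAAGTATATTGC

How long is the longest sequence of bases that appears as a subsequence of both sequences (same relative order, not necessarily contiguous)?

One common subsequence of length 11: T [1,2], then A [3,3], then A [4,4], then G [5,5], then T [7,6], then T [8,8], then A [12,9], then T [14,10], then T [15,11], then G [16,12], then C [17,13], and the DP table's final entry dp[17][13] is also 11, so no common subsequence is longer.

11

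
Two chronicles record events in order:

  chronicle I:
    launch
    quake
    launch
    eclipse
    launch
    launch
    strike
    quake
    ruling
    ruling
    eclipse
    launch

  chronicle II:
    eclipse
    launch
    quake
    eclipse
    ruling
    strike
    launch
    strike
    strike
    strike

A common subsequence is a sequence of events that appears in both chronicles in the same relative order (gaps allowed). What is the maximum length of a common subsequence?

5

Taking launch at chronicle I[1]=chronicle II[2] → quake at chronicle I[2]=chronicle II[3] → eclipse at chronicle I[4]=chronicle II[4] → launch at chronicle I[5]=chronicle II[7] → strike at chronicle I[7]=chronicle II[10] gives a common subsequence of length 5. The LCS DP gives dp[12][10] = 5, so this is optimal.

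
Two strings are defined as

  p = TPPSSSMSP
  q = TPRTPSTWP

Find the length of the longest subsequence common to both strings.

Match T (p #1, q #1), then P (p #2, q #2), then P (p #3, q #5), then S (p #4, q #6), then P (p #9, q #9) — 5 characters in the same relative order in both, and the DP table's final entry dp[9][9] is also 5, so no common subsequence is longer.

5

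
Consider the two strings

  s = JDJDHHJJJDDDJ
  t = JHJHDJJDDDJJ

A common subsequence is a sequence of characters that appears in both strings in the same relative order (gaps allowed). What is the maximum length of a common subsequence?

9

Match J (s #1, t #1); then J (s #3, t #3); then D (s #4, t #5); then J (s #8, t #6); then J (s #9, t #7); then D (s #10, t #8); then D (s #11, t #9); then D (s #12, t #10); then J (s #13, t #12) — 9 characters in the same relative order in both. The LCS DP gives dp[13][12] = 9, so this is optimal.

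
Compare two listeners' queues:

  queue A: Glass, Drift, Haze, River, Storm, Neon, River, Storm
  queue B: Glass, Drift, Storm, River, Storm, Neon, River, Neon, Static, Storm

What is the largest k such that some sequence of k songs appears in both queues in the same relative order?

7

Pick Glass [1,1]; then Drift [2,2]; then River [4,4]; then Storm [5,5]; then Neon [6,6]; then River [7,7]; then Storm [8,10]; all 7 songs appear in both, in order. The LCS DP gives dp[8][10] = 7, so this is optimal.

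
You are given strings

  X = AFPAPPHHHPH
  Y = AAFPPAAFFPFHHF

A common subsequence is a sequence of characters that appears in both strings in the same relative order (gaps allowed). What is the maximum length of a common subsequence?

7

One common subsequence of length 7: A (X #1, Y #2), F (X #2, Y #3), P (X #3, Y #5), A (X #4, Y #7), P (X #5, Y #10), H (X #7, Y #12), H (X #8, Y #13). Since dp[11][14] = 7, nothing longer is possible.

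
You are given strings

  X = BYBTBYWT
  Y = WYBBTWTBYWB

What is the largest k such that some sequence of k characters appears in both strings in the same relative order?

6

One common subsequence of length 6: B at X[1]=Y[3], then B at X[3]=Y[4], then T at X[4]=Y[7], then B at X[5]=Y[8], then Y at X[6]=Y[9], then W at X[7]=Y[10], and the DP table's final entry dp[8][11] is also 6, so no common subsequence is longer.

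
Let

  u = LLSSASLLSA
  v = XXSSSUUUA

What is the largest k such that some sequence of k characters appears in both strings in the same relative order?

4

Let dp[i][j] be the LCS length of the first i characters of u and the first j characters of v. dp[i][j] = dp[i-1][j-1]+1 when the i-th and j-th characters match, else max(dp[i-1][j], dp[i][j-1]).
    ·  X  X  S  S  S  U  U  U  A
 ·  0  0  0  0  0  0  0  0  0  0
 L  0  0  0  0  0  0  0  0  0  0
 L  0  0  0  0  0  0  0  0  0  0
 S  0  0  0  1  1  1  1  1  1  1
 S  0  0  0  1  2  2  2  2  2  2
 A  0  0  0  1  2  2  2  2  2  3
 S  0  0  0  1  2  3  3  3  3  3
 L  0  0  0  1  2  3  3  3  3  3
 L  0  0  0  1  2  3  3  3  3  3
 S  0  0  0  1  2  3  3  3  3  3
 A  0  0  0  1  2  3  3  3  3  4
dp[10][9] = 4. One LCS (by backtracking along matches): SSSA.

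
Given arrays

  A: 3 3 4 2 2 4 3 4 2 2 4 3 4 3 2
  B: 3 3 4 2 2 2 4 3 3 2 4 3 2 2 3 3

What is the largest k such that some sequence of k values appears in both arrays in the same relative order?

Pick 3 at A[1]=B[1]; then 3 at A[2]=B[2]; then 4 at A[3]=B[3]; then 2 at A[4]=B[5]; then 2 at A[5]=B[6]; then 4 at A[6]=B[7]; then 3 at A[7]=B[9]; then 4 at A[8]=B[11]; then 2 at A[9]=B[13]; then 2 at A[10]=B[14]; then 3 at A[12]=B[15]; then 3 at A[14]=B[16]; all 12 values appear in both, in order. Since dp[15][16] = 12, nothing longer is possible.

12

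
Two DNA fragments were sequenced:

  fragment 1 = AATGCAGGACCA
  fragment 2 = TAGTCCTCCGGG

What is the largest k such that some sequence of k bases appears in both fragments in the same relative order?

One common subsequence of length 5: A (fragment 1 #1, fragment 2 #2), T (fragment 1 #3, fragment 2 #7), G (fragment 1 #4, fragment 2 #10), G (fragment 1 #7, fragment 2 #11), G (fragment 1 #8, fragment 2 #12). dp[12][12] = 5 confirms this is the maximum.

5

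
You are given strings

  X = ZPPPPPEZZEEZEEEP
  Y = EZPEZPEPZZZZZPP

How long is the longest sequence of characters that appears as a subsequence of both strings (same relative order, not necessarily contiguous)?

8

Match Z (X #1, Y #2) → P (X #2, Y #3) → P (X #3, Y #6) → P (X #4, Y #8) → Z (X #8, Y #11) → Z (X #9, Y #12) → Z (X #12, Y #13) → P (X #16, Y #15) — 8 characters in the same relative order in both. Since dp[16][15] = 8, nothing longer is possible.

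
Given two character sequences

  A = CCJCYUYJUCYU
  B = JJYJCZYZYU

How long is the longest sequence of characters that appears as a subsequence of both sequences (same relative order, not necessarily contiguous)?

Let dp[i][j] be the LCS length of the first i characters of A and the first j characters of B. dp[i][j] = dp[i-1][j-1]+1 when the i-th and j-th characters match, else max(dp[i-1][j], dp[i][j-1]).
    ·  J  J  Y  J  C  Z  Y  Z  Y  U
 ·  0  0  0  0  0  0  0  0  0  0  0
 C  0  0  0  0  0  1  1  1  1  1  1
 C  0  0  0  0  0  1  1  1  1  1  1
 J  0  1  1  1  1  1  1  1  1  1  1
 C  0  1  1  1  1  2  2  2  2  2  2
 Y  0  1  1  2  2  2  2  3  3  3  3
 U  0  1  1  2  2  2  2  3  3  3  4
 Y  0  1  1  2  2  2  2  3  3  4  4
 J  0  1  2  2  3  3  3  3  3  4  4
 U  0  1  2  2  3  3  3  3  3  4  5
 C  0  1  2  2  3  4  4  4  4  4  5
 Y  0  1  2  3  3  4  4  5  5  5  5
 U  0  1  2  3  3  4  4  5  5  5  6
dp[12][10] = 6. One LCS (by backtracking along matches): JYJCYU.

6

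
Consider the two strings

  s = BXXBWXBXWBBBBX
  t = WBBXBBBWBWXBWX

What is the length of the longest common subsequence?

One common subsequence of length 9: B at s[1]=t[2] → B at s[4]=t[3] → X at s[6]=t[4] → B at s[7]=t[5] → B at s[10]=t[6] → B at s[11]=t[7] → B at s[12]=t[9] → B at s[13]=t[12] → X at s[14]=t[14]. The LCS DP gives dp[14][14] = 9, so this is optimal.

9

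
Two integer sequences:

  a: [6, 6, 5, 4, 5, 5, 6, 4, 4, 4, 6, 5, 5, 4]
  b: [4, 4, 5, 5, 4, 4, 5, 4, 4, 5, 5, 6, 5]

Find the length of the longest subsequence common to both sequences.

Match 4 (a #4, b #2) → 5 (a #5, b #3) → 5 (a #6, b #4) → 4 (a #8, b #6) → 4 (a #9, b #8) → 4 (a #10, b #9) → 6 (a #11, b #12) → 5 (a #13, b #13) — 8 values in the same relative order in both. Since dp[14][13] = 8, nothing longer is possible.

8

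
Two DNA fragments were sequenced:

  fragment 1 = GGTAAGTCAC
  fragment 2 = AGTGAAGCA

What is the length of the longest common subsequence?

7

Taking G at fragment 1[1]=fragment 2[2], G at fragment 1[2]=fragment 2[4], A at fragment 1[4]=fragment 2[5], A at fragment 1[5]=fragment 2[6], G at fragment 1[6]=fragment 2[7], C at fragment 1[8]=fragment 2[8], A at fragment 1[9]=fragment 2[9] gives a common subsequence of length 7. Since dp[10][9] = 7, nothing longer is possible.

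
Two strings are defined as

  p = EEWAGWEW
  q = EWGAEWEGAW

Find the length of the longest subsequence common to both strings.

Let dp[i][j] be the LCS length of the first i characters of p and the first j characters of q. dp[i][j] = dp[i-1][j-1]+1 when the i-th and j-th characters match, else max(dp[i-1][j], dp[i][j-1]).
    ·  E  W  G  A  E  W  E  G  A  W
 ·  0  0  0  0  0  0  0  0  0  0  0
 E  0  1  1  1  1  1  1  1  1  1  1
 E  0  1  1  1  1  2  2  2  2  2  2
 W  0  1  2  2  2  2  3  3  3  3  3
 A  0  1  2  2  3  3  3  3  3  4  4
 G  0  1  2  3  3  3  3  3  4  4  4
 W  0  1  2  3  3  3  4  4  4  4  5
 E  0  1  2  3  3  4  4  5  5  5  5
 W  0  1  2  3  3  4  5  5  5  5  6
dp[8][10] = 6. One LCS (by backtracking along matches): EWAWEW.

6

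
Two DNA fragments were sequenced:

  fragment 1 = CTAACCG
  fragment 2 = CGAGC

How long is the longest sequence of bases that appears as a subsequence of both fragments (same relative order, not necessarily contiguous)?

3

Pick C [1,1], then A [3,3], then C [6,5]; all 3 bases appear in both, in order. dp[7][5] = 3 confirms this is the maximum.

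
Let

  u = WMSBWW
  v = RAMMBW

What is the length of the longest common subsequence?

3

Let dp[i][j] be the LCS length of the first i characters of u and the first j characters of v. dp[i][j] = dp[i-1][j-1]+1 when the i-th and j-th characters match, else max(dp[i-1][j], dp[i][j-1]).
    ·  R  A  M  M  B  W
 ·  0  0  0  0  0  0  0
 W  0  0  0  0  0  0  1
 M  0  0  0  1  1  1  1
 S  0  0  0  1  1  1  1
 B  0  0  0  1  1  2  2
 W  0  0  0  1  1  2  3
 W  0  0  0  1  1  2  3
dp[6][6] = 3. One LCS (by backtracking along matches): MBW.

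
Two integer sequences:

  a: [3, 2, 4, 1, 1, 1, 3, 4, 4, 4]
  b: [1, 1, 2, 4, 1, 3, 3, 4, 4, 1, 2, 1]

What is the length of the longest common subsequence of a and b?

6

Let dp[i][j] be the LCS length of the first i values of a and the first j values of b. dp[i][j] = dp[i-1][j-1]+1 when the i-th and j-th values match, else max(dp[i-1][j], dp[i][j-1]).
    ·  1  1  2  4  1  3  3  4  4  1  2  1
 ·  0  0  0  0  0  0  0  0  0  0  0  0  0
 3  0  0  0  0  0  0  1  1  1  1  1  1  1
 2  0  0  0  1  1  1  1  1  1  1  1  2  2
 4  0  0  0  1  2  2  2  2  2  2  2  2  2
 1  0  1  1  1  2  3  3  3  3  3  3  3  3
 1  0  1  2  2  2  3  3  3  3  3  4  4  4
 1  0  1  2  2  2  3  3  3  3  3  4  4  5
 3  0  1  2  2  2  3  4  4  4  4  4  4  5
 4  0  1  2  2  3  3  4  4  5  5  5  5  5
 4  0  1  2  2  3  3  4  4  5  6  6  6  6
 4  0  1  2  2  3  3  4  4  5  6  6  6  6
dp[10][12] = 6. One LCS (by backtracking along matches): 2, 4, 1, 3, 4, 4.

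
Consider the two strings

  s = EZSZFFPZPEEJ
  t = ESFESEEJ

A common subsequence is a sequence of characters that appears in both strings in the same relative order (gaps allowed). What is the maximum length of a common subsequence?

Match E at s[1]=t[1]; then S at s[3]=t[2]; then F at s[5]=t[3]; then E at s[10]=t[6]; then E at s[11]=t[7]; then J at s[12]=t[8] — 6 characters in the same relative order in both. dp[12][8] = 6 confirms this is the maximum.

6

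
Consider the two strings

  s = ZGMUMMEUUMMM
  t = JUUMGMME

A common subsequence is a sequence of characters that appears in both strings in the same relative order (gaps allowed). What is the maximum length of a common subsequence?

5

Let dp[i][j] be the LCS length of the first i characters of s and the first j characters of t. dp[i][j] = dp[i-1][j-1]+1 when the i-th and j-th characters match, else max(dp[i-1][j], dp[i][j-1]).
    ·  J  U  U  M  G  M  M  E
 ·  0  0  0  0  0  0  0  0  0
 Z  0  0  0  0  0  0  0  0  0
 G  0  0  0  0  0  1  1  1  1
 M  0  0  0  0  1  1  2  2  2
 U  0  0  1  1  1  1  2  2  2
 M  0  0  1  1  2  2  2  3  3
 M  0  0  1  1  2  2  3  3  3
 E  0  0  1  1  2  2  3  3  4
 U  0  0  1  2  2  2  3  3  4
 U  0  0  1  2  2  2  3  3  4
 M  0  0  1  2  3  3  3  4  4
 M  0  0  1  2  3  3  4  4  4
 M  0  0  1  2  3  3  4  5  5
dp[12][8] = 5. One LCS (by backtracking along matches): UUMMM.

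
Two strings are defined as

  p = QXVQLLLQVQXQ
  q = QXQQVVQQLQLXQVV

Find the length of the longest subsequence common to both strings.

8

Pick Q at p[1]=q[1], then X at p[2]=q[2], then V at p[3]=q[6], then Q at p[4]=q[8], then L at p[5]=q[9], then L at p[6]=q[11], then Q at p[8]=q[13], then V at p[9]=q[15]; all 8 characters appear in both, in order. dp[12][15] = 8 confirms this is the maximum.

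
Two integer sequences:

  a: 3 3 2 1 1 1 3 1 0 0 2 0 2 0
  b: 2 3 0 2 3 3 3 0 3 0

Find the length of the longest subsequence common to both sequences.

Taking 2 at a[3]=b[1], then 3 at a[7]=b[2], then 0 at a[10]=b[3], then 2 at a[11]=b[4], then 0 at a[12]=b[8], then 0 at a[14]=b[10] gives a common subsequence of length 6. dp[14][10] = 6 confirms this is the maximum.

6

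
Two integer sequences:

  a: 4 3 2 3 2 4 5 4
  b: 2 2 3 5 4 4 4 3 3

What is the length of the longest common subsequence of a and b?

Taking 2 (a #3, b #2), 3 (a #4, b #3), 4 (a #6, b #6), 4 (a #8, b #7) gives a common subsequence of length 4. Since dp[8][9] = 4, nothing longer is possible.

4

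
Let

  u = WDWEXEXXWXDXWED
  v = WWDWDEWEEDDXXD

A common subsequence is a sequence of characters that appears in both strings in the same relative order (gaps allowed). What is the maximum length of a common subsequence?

Pick W [1,4]; then D [2,5]; then W [3,7]; then E [4,8]; then E [6,9]; then X [10,12]; then X [12,13]; then D [15,14]; all 8 characters appear in both, in order. dp[15][14] = 8 confirms this is the maximum.

8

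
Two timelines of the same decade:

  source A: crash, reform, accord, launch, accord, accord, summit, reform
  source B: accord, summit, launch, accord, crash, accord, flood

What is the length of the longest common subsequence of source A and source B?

4

Match accord at source A[3]=source B[1], then launch at source A[4]=source B[3], then accord at source A[5]=source B[4], then accord at source A[6]=source B[6] — 4 events in the same relative order in both. Since dp[8][7] = 4, nothing longer is possible.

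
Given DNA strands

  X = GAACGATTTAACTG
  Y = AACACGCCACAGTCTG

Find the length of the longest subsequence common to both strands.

Match A at X[2]=Y[2]; then A at X[3]=Y[4]; then C at X[4]=Y[5]; then G at X[5]=Y[6]; then A at X[6]=Y[11]; then T at X[9]=Y[13]; then C at X[12]=Y[14]; then T at X[13]=Y[15]; then G at X[14]=Y[16] — 9 bases in the same relative order in both. dp[14][16] = 9 confirms this is the maximum.

9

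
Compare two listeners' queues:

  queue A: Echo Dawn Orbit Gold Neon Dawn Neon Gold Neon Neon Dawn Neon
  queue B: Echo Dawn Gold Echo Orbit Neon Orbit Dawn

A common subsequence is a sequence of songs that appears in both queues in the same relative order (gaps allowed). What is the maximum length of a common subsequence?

5

Match Echo [1,1], Dawn [2,2], Orbit [3,5], Neon [5,6], Dawn [11,8] — 5 songs in the same relative order in both. The LCS DP gives dp[12][8] = 5, so this is optimal.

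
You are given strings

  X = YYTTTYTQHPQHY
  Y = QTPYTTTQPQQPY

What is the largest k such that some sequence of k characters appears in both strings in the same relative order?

Taking Y (X #2, Y #4), T (X #4, Y #5), T (X #5, Y #6), T (X #7, Y #7), Q (X #8, Y #8), P (X #10, Y #9), Q (X #11, Y #11), Y (X #13, Y #13) gives a common subsequence of length 8. dp[13][13] = 8 confirms this is the maximum.

8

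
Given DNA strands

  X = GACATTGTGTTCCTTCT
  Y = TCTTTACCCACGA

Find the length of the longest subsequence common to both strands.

Match C at X[3]=Y[2]; then T at X[5]=Y[3]; then T at X[6]=Y[4]; then T at X[8]=Y[5]; then C at X[12]=Y[8]; then C at X[13]=Y[9]; then C at X[16]=Y[11] — 7 bases in the same relative order in both. The LCS DP gives dp[17][13] = 7, so this is optimal.

7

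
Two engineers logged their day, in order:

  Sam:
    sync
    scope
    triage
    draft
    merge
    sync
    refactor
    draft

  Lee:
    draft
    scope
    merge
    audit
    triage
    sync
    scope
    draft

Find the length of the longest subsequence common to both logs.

One common subsequence of length 4: scope [2,2] → triage [3,5] → sync [6,6] → draft [8,8]. The LCS DP gives dp[8][8] = 4, so this is optimal.

4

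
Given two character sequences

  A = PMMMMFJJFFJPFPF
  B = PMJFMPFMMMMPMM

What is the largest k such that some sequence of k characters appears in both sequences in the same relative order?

Taking P [1,1]; then M [5,2]; then J [8,3]; then F [9,4]; then P [12,6]; then F [13,7]; then P [14,12] gives a common subsequence of length 7. dp[15][14] = 7 confirms this is the maximum.

7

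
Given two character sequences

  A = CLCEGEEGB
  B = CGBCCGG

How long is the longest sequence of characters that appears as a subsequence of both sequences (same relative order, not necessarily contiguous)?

4

Pick C [1,4]; then C [3,5]; then G [5,6]; then G [8,7]; all 4 characters appear in both, in order. dp[9][7] = 4 confirms this is the maximum.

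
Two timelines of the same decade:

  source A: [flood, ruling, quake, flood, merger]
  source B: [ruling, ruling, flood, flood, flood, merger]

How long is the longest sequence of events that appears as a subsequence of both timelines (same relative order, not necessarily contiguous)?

3

One common subsequence of length 3: flood at source A[1]=source B[4], then flood at source A[4]=source B[5], then merger at source A[5]=source B[6]. dp[5][6] = 3 confirms this is the maximum.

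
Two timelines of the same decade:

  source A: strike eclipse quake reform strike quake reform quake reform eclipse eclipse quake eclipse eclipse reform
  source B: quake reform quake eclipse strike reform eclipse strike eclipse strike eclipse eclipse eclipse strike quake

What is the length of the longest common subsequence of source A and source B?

Pick quake [3,1]; then reform [4,2]; then strike [5,5]; then reform [7,6]; then eclipse [10,9]; then eclipse [11,11]; then eclipse [13,12]; then eclipse [14,13]; all 8 events appear in both, in order. Since dp[15][15] = 8, nothing longer is possible.

8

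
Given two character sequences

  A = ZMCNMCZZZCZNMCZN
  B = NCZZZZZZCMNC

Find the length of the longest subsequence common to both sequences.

Taking N (A #4, B #1), then C (A #6, B #2), then Z (A #7, B #6), then Z (A #8, B #7), then Z (A #9, B #8), then C (A #10, B #9), then N (A #12, B #11), then C (A #14, B #12) gives a common subsequence of length 8, and the DP table's final entry dp[16][12] is also 8, so no common subsequence is longer.

8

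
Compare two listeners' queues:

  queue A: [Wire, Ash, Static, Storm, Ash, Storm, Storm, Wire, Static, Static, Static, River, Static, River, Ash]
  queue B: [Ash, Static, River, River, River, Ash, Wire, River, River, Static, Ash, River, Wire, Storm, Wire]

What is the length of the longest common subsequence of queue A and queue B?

7

Taking Ash (queue A #2, queue B #1); then Static (queue A #3, queue B #2); then Ash (queue A #5, queue B #6); then Wire (queue A #8, queue B #7); then River (queue A #12, queue B #9); then Static (queue A #13, queue B #10); then River (queue A #14, queue B #12) gives a common subsequence of length 7. The LCS DP gives dp[15][15] = 7, so this is optimal.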